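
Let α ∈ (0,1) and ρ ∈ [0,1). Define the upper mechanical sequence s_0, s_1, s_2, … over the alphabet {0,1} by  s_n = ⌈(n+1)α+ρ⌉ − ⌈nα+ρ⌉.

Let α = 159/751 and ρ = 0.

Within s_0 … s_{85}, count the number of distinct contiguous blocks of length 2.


t_n = ⌈(n·159)/751⌉ for n = 0 … 86:
  n=0…9: ⌈0/751⌉=0 ⌈159/751⌉=1 ⌈318/751⌉=1 ⌈477/751⌉=1 ⌈636/751⌉=1 ⌈795/751⌉=2 ⌈954/751⌉=2 ⌈1113/751⌉=2 ⌈1272/751⌉=2 ⌈1431/751⌉=2
  n=10…19: ⌈1590/751⌉=3 ⌈1749/751⌉=3 ⌈1908/751⌉=3 ⌈2067/751⌉=3 ⌈2226/751⌉=3 ⌈2385/751⌉=4 ⌈2544/751⌉=4 ⌈2703/751⌉=4 ⌈2862/751⌉=4 ⌈3021/751⌉=5
  n=20…29: ⌈3180/751⌉=5 ⌈3339/751⌉=5 ⌈3498/751⌉=5 ⌈3657/751⌉=5 ⌈3816/751⌉=6 ⌈3975/751⌉=6 ⌈4134/751⌉=6 ⌈4293/751⌉=6 ⌈4452/751⌉=6 ⌈4611/751⌉=7
  n=30…39: ⌈4770/751⌉=7 ⌈4929/751⌉=7 ⌈5088/751⌉=7 ⌈5247/751⌉=7 ⌈5406/751⌉=8 ⌈5565/751⌉=8 ⌈5724/751⌉=8 ⌈5883/751⌉=8 ⌈6042/751⌉=9 ⌈6201/751⌉=9
  n=40…49: ⌈6360/751⌉=9 ⌈6519/751⌉=9 ⌈6678/751⌉=9 ⌈6837/751⌉=10 ⌈6996/751⌉=10 ⌈7155/751⌉=10 ⌈7314/751⌉=10 ⌈7473/751⌉=10 ⌈7632/751⌉=11 ⌈7791/751⌉=11
  n=50…59: ⌈7950/751⌉=11 ⌈8109/751⌉=11 ⌈8268/751⌉=12 ⌈8427/751⌉=12 ⌈8586/751⌉=12 ⌈8745/751⌉=12 ⌈8904/751⌉=12 ⌈9063/751⌉=13 ⌈9222/751⌉=13 ⌈9381/751⌉=13
  n=60…69: ⌈9540/751⌉=13 ⌈9699/751⌉=13 ⌈9858/751⌉=14 ⌈10017/751⌉=14 ⌈10176/751⌉=14 ⌈10335/751⌉=14 ⌈10494/751⌉=14 ⌈10653/751⌉=15 ⌈10812/751⌉=15 ⌈10971/751⌉=15
  n=70…79: ⌈11130/751⌉=15 ⌈11289/751⌉=16 ⌈11448/751⌉=16 ⌈11607/751⌉=16 ⌈11766/751⌉=16 ⌈11925/751⌉=16 ⌈12084/751⌉=17 ⌈12243/751⌉=17 ⌈12402/751⌉=17 ⌈12561/751⌉=17
  n=80…86: ⌈12720/751⌉=17 ⌈12879/751⌉=18 ⌈13038/751⌉=18 ⌈13197/751⌉=18 ⌈13356/751⌉=18 ⌈13515/751⌉=18 ⌈13674/751⌉=19
s_n = t_(n+1) − t_n for n = 0 … 85 gives
prefix = 10001000010000100010000100001000010001000010000100010000100001000010001000010000100001
slide a length-2 window over [0..1] … [84..85] (85 windows); first occurrence of each distinct factor:
  [  0..  1] 10
  [  1..  2] 00
  [  3..  4] 01
  (the other 82 windows repeat one of these)
distinct factors: {00, 01, 10}
count = 3  (Sturmian bound for length 2 is 3)

3


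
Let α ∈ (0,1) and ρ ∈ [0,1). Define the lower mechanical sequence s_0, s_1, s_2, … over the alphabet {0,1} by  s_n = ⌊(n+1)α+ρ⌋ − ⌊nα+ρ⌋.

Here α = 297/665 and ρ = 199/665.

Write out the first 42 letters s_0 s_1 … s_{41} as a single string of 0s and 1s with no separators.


n=0: ⌊(1·297+199)/665⌋ − ⌊(0·297+199)/665⌋ = ⌊496/665⌋ − ⌊199/665⌋ = 0 − 0 = 0
n=1: ⌊(2·297+199)/665⌋ − ⌊(1·297+199)/665⌋ = ⌊793/665⌋ − ⌊496/665⌋ = 1 − 0 = 1
n=2: ⌊(3·297+199)/665⌋ − ⌊(2·297+199)/665⌋ = ⌊1090/665⌋ − ⌊793/665⌋ = 1 − 1 = 0
n=3: ⌊(4·297+199)/665⌋ − ⌊(3·297+199)/665⌋ = ⌊1387/665⌋ − ⌊1090/665⌋ = 2 − 1 = 1
n=4: ⌊(5·297+199)/665⌋ − ⌊(4·297+199)/665⌋ = ⌊1684/665⌋ − ⌊1387/665⌋ = 2 − 2 = 0
n=5: ⌊(6·297+199)/665⌋ − ⌊(5·297+199)/665⌋ = ⌊1981/665⌋ − ⌊1684/665⌋ = 2 − 2 = 0
n=6: ⌊(7·297+199)/665⌋ − ⌊(6·297+199)/665⌋ = ⌊2278/665⌋ − ⌊1981/665⌋ = 3 − 2 = 1
n=7: ⌊(8·297+199)/665⌋ − ⌊(7·297+199)/665⌋ = ⌊2575/665⌋ − ⌊2278/665⌋ = 3 − 3 = 0
n=8: ⌊(9·297+199)/665⌋ − ⌊(8·297+199)/665⌋ = ⌊2872/665⌋ − ⌊2575/665⌋ = 4 − 3 = 1
n=9: ⌊(10·297+199)/665⌋ − ⌊(9·297+199)/665⌋ = ⌊3169/665⌋ − ⌊2872/665⌋ = 4 − 4 = 0
n=10: ⌊(11·297+199)/665⌋ − ⌊(10·297+199)/665⌋ = ⌊3466/665⌋ − ⌊3169/665⌋ = 5 − 4 = 1
n=11: ⌊(12·297+199)/665⌋ − ⌊(11·297+199)/665⌋ = ⌊3763/665⌋ − ⌊3466/665⌋ = 5 − 5 = 0
n=12: ⌊(13·297+199)/665⌋ − ⌊(12·297+199)/665⌋ = ⌊4060/665⌋ − ⌊3763/665⌋ = 6 − 5 = 1
n=13: ⌊(14·297+199)/665⌋ − ⌊(13·297+199)/665⌋ = ⌊4357/665⌋ − ⌊4060/665⌋ = 6 − 6 = 0
n=14: ⌊(15·297+199)/665⌋ − ⌊(14·297+199)/665⌋ = ⌊4654/665⌋ − ⌊4357/665⌋ = 6 − 6 = 0
n=15: ⌊(16·297+199)/665⌋ − ⌊(15·297+199)/665⌋ = ⌊4951/665⌋ − ⌊4654/665⌋ = 7 − 6 = 1
n=16: ⌊(17·297+199)/665⌋ − ⌊(16·297+199)/665⌋ = ⌊5248/665⌋ − ⌊4951/665⌋ = 7 − 7 = 0
n=17: ⌊(18·297+199)/665⌋ − ⌊(17·297+199)/665⌋ = ⌊5545/665⌋ − ⌊5248/665⌋ = 8 − 7 = 1
n=18: ⌊(19·297+199)/665⌋ − ⌊(18·297+199)/665⌋ = ⌊5842/665⌋ − ⌊5545/665⌋ = 8 − 8 = 0
n=19: ⌊(20·297+199)/665⌋ − ⌊(19·297+199)/665⌋ = ⌊6139/665⌋ − ⌊5842/665⌋ = 9 − 8 = 1
n=20: ⌊(21·297+199)/665⌋ − ⌊(20·297+199)/665⌋ = ⌊6436/665⌋ − ⌊6139/665⌋ = 9 − 9 = 0
n=21: ⌊(22·297+199)/665⌋ − ⌊(21·297+199)/665⌋ = ⌊6733/665⌋ − ⌊6436/665⌋ = 10 − 9 = 1
n=22: ⌊(23·297+199)/665⌋ − ⌊(22·297+199)/665⌋ = ⌊7030/665⌋ − ⌊6733/665⌋ = 10 − 10 = 0
n=23: ⌊(24·297+199)/665⌋ − ⌊(23·297+199)/665⌋ = ⌊7327/665⌋ − ⌊7030/665⌋ = 11 − 10 = 1
n=24: ⌊(25·297+199)/665⌋ − ⌊(24·297+199)/665⌋ = ⌊7624/665⌋ − ⌊7327/665⌋ = 11 − 11 = 0
n=25: ⌊(26·297+199)/665⌋ − ⌊(25·297+199)/665⌋ = ⌊7921/665⌋ − ⌊7624/665⌋ = 11 − 11 = 0
n=26: ⌊(27·297+199)/665⌋ − ⌊(26·297+199)/665⌋ = ⌊8218/665⌋ − ⌊7921/665⌋ = 12 − 11 = 1
n=27: ⌊(28·297+199)/665⌋ − ⌊(27·297+199)/665⌋ = ⌊8515/665⌋ − ⌊8218/665⌋ = 12 − 12 = 0
n=28: ⌊(29·297+199)/665⌋ − ⌊(28·297+199)/665⌋ = ⌊8812/665⌋ − ⌊8515/665⌋ = 13 − 12 = 1
n=29: ⌊(30·297+199)/665⌋ − ⌊(29·297+199)/665⌋ = ⌊9109/665⌋ − ⌊8812/665⌋ = 13 − 13 = 0
n=30: ⌊(31·297+199)/665⌋ − ⌊(30·297+199)/665⌋ = ⌊9406/665⌋ − ⌊9109/665⌋ = 14 − 13 = 1
n=31: ⌊(32·297+199)/665⌋ − ⌊(31·297+199)/665⌋ = ⌊9703/665⌋ − ⌊9406/665⌋ = 14 − 14 = 0
n=32: ⌊(33·297+199)/665⌋ − ⌊(32·297+199)/665⌋ = ⌊10000/665⌋ − ⌊9703/665⌋ = 15 − 14 = 1
n=33: ⌊(34·297+199)/665⌋ − ⌊(33·297+199)/665⌋ = ⌊10297/665⌋ − ⌊10000/665⌋ = 15 − 15 = 0
n=34: ⌊(35·297+199)/665⌋ − ⌊(34·297+199)/665⌋ = ⌊10594/665⌋ − ⌊10297/665⌋ = 15 − 15 = 0
n=35: ⌊(36·297+199)/665⌋ − ⌊(35·297+199)/665⌋ = ⌊10891/665⌋ − ⌊10594/665⌋ = 16 − 15 = 1
n=36: ⌊(37·297+199)/665⌋ − ⌊(36·297+199)/665⌋ = ⌊11188/665⌋ − ⌊10891/665⌋ = 16 − 16 = 0
n=37: ⌊(38·297+199)/665⌋ − ⌊(37·297+199)/665⌋ = ⌊11485/665⌋ − ⌊11188/665⌋ = 17 − 16 = 1
n=38: ⌊(39·297+199)/665⌋ − ⌊(38·297+199)/665⌋ = ⌊11782/665⌋ − ⌊11485/665⌋ = 17 − 17 = 0
n=39: ⌊(40·297+199)/665⌋ − ⌊(39·297+199)/665⌋ = ⌊12079/665⌋ − ⌊11782/665⌋ = 18 − 17 = 1
n=40: ⌊(41·297+199)/665⌋ − ⌊(40·297+199)/665⌋ = ⌊12376/665⌋ − ⌊12079/665⌋ = 18 − 18 = 0
n=41: ⌊(42·297+199)/665⌋ − ⌊(41·297+199)/665⌋ = ⌊12673/665⌋ − ⌊12376/665⌋ = 19 − 18 = 1

010100101010100101010101001010101001010101


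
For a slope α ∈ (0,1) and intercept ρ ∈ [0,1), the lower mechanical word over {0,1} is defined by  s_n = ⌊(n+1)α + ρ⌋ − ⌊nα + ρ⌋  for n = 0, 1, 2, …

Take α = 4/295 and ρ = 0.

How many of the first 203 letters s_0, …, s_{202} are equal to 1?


#1s = Σ_{n=0}^{202} s_n = Σ_{n=0}^{202} (⌊(n+1)α+ρ⌋ − ⌊nα+ρ⌋)
the sum telescopes: every ⌊nα+ρ⌋ with 0 < n < 203 appears once with + and once with −, leaving ⌊203α+ρ⌋ − ⌊0·α+ρ⌋
203α + ρ = (203·4) / 295 = 812/295
ρ = 0/295
⌊812/295⌋ = 2,  ⌊0/295⌋ = 0
#1s = 2 − 0 = 2

2


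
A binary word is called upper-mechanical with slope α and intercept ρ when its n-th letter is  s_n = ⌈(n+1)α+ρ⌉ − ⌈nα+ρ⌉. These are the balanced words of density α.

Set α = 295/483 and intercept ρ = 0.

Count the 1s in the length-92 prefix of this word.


#1s = Σ_{n=0}^{91} s_n = Σ_{n=0}^{91} (⌈(n+1)α+ρ⌉ − ⌈nα+ρ⌉)
the sum telescopes: every ⌈nα+ρ⌉ with 0 < n < 92 appears once with + and once with −, leaving ⌈92α+ρ⌉ − ⌈0·α+ρ⌉
92α + ρ = (92·295) / 483 = 27140/483
ρ = 0/483
⌈27140/483⌉ = 57,  ⌈0/483⌉ = 0
#1s = 57 − 0 = 57

57


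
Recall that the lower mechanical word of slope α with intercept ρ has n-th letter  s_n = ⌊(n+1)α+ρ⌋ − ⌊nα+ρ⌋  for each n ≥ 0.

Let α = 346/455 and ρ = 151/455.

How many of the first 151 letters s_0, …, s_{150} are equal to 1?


115

#1s = Σ_{n=0}^{150} s_n = Σ_{n=0}^{150} (⌊(n+1)α+ρ⌋ − ⌊nα+ρ⌋)
the sum telescopes: every ⌊nα+ρ⌋ with 0 < n < 151 appears once with + and once with −, leaving ⌊151α+ρ⌋ − ⌊0·α+ρ⌋
151α + ρ = (151·346 + 151) / 455 = 52397/455
ρ = 151/455
⌊52397/455⌋ = 115,  ⌊151/455⌋ = 0
#1s = 115 − 0 = 115


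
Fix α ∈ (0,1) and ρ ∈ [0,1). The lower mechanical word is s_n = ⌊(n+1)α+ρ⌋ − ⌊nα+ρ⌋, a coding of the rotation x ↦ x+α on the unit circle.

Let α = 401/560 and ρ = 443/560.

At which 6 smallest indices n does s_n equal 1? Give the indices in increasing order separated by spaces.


0 1 3 4 5 7

n=0: ⌊844/560⌋−⌊443/560⌋ = 1−0 = 1  ← one
n=1: ⌊1245/560⌋−⌊844/560⌋ = 2−1 = 1  ← one
n=2: ⌊1646/560⌋−⌊1245/560⌋ = 2−2 = 0
n=3: ⌊2047/560⌋−⌊1646/560⌋ = 3−2 = 1  ← one
n=4: ⌊2448/560⌋−⌊2047/560⌋ = 4−3 = 1  ← one
n=5: ⌊2849/560⌋−⌊2448/560⌋ = 5−4 = 1  ← one
n=6: ⌊3250/560⌋−⌊2849/560⌋ = 5−5 = 0
n=7: ⌊3651/560⌋−⌊3250/560⌋ = 6−5 = 1  ← one
positions of the first 6 ones: 0 1 3 4 5 7


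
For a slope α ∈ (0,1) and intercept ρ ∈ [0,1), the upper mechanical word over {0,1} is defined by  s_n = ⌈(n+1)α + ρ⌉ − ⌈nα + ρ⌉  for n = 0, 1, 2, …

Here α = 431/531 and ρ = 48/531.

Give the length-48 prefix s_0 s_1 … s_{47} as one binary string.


n=0: ⌈(1·431+48)/531⌉ − ⌈(0·431+48)/531⌉ = ⌈479/531⌉ − ⌈48/531⌉ = 1 − 1 = 0
n=1: ⌈(2·431+48)/531⌉ − ⌈(1·431+48)/531⌉ = ⌈910/531⌉ − ⌈479/531⌉ = 2 − 1 = 1
n=2: ⌈(3·431+48)/531⌉ − ⌈(2·431+48)/531⌉ = ⌈1341/531⌉ − ⌈910/531⌉ = 3 − 2 = 1
n=3: ⌈(4·431+48)/531⌉ − ⌈(3·431+48)/531⌉ = ⌈1772/531⌉ − ⌈1341/531⌉ = 4 − 3 = 1
n=4: ⌈(5·431+48)/531⌉ − ⌈(4·431+48)/531⌉ = ⌈2203/531⌉ − ⌈1772/531⌉ = 5 − 4 = 1
n=5: ⌈(6·431+48)/531⌉ − ⌈(5·431+48)/531⌉ = ⌈2634/531⌉ − ⌈2203/531⌉ = 5 − 5 = 0
n=6: ⌈(7·431+48)/531⌉ − ⌈(6·431+48)/531⌉ = ⌈3065/531⌉ − ⌈2634/531⌉ = 6 − 5 = 1
n=7: ⌈(8·431+48)/531⌉ − ⌈(7·431+48)/531⌉ = ⌈3496/531⌉ − ⌈3065/531⌉ = 7 − 6 = 1
n=8: ⌈(9·431+48)/531⌉ − ⌈(8·431+48)/531⌉ = ⌈3927/531⌉ − ⌈3496/531⌉ = 8 − 7 = 1
n=9: ⌈(10·431+48)/531⌉ − ⌈(9·431+48)/531⌉ = ⌈4358/531⌉ − ⌈3927/531⌉ = 9 − 8 = 1
n=10: ⌈(11·431+48)/531⌉ − ⌈(10·431+48)/531⌉ = ⌈4789/531⌉ − ⌈4358/531⌉ = 10 − 9 = 1
n=11: ⌈(12·431+48)/531⌉ − ⌈(11·431+48)/531⌉ = ⌈5220/531⌉ − ⌈4789/531⌉ = 10 − 10 = 0
n=12: ⌈(13·431+48)/531⌉ − ⌈(12·431+48)/531⌉ = ⌈5651/531⌉ − ⌈5220/531⌉ = 11 − 10 = 1
n=13: ⌈(14·431+48)/531⌉ − ⌈(13·431+48)/531⌉ = ⌈6082/531⌉ − ⌈5651/531⌉ = 12 − 11 = 1
n=14: ⌈(15·431+48)/531⌉ − ⌈(14·431+48)/531⌉ = ⌈6513/531⌉ − ⌈6082/531⌉ = 13 − 12 = 1
n=15: ⌈(16·431+48)/531⌉ − ⌈(15·431+48)/531⌉ = ⌈6944/531⌉ − ⌈6513/531⌉ = 14 − 13 = 1
n=16: ⌈(17·431+48)/531⌉ − ⌈(16·431+48)/531⌉ = ⌈7375/531⌉ − ⌈6944/531⌉ = 14 − 14 = 0
n=17: ⌈(18·431+48)/531⌉ − ⌈(17·431+48)/531⌉ = ⌈7806/531⌉ − ⌈7375/531⌉ = 15 − 14 = 1
n=18: ⌈(19·431+48)/531⌉ − ⌈(18·431+48)/531⌉ = ⌈8237/531⌉ − ⌈7806/531⌉ = 16 − 15 = 1
n=19: ⌈(20·431+48)/531⌉ − ⌈(19·431+48)/531⌉ = ⌈8668/531⌉ − ⌈8237/531⌉ = 17 − 16 = 1
n=20: ⌈(21·431+48)/531⌉ − ⌈(20·431+48)/531⌉ = ⌈9099/531⌉ − ⌈8668/531⌉ = 18 − 17 = 1
n=21: ⌈(22·431+48)/531⌉ − ⌈(21·431+48)/531⌉ = ⌈9530/531⌉ − ⌈9099/531⌉ = 18 − 18 = 0
n=22: ⌈(23·431+48)/531⌉ − ⌈(22·431+48)/531⌉ = ⌈9961/531⌉ − ⌈9530/531⌉ = 19 − 18 = 1
n=23: ⌈(24·431+48)/531⌉ − ⌈(23·431+48)/531⌉ = ⌈10392/531⌉ − ⌈9961/531⌉ = 20 − 19 = 1
n=24: ⌈(25·431+48)/531⌉ − ⌈(24·431+48)/531⌉ = ⌈10823/531⌉ − ⌈10392/531⌉ = 21 − 20 = 1
n=25: ⌈(26·431+48)/531⌉ − ⌈(25·431+48)/531⌉ = ⌈11254/531⌉ − ⌈10823/531⌉ = 22 − 21 = 1
n=26: ⌈(27·431+48)/531⌉ − ⌈(26·431+48)/531⌉ = ⌈11685/531⌉ − ⌈11254/531⌉ = 23 − 22 = 1
n=27: ⌈(28·431+48)/531⌉ − ⌈(27·431+48)/531⌉ = ⌈12116/531⌉ − ⌈11685/531⌉ = 23 − 23 = 0
n=28: ⌈(29·431+48)/531⌉ − ⌈(28·431+48)/531⌉ = ⌈12547/531⌉ − ⌈12116/531⌉ = 24 − 23 = 1
n=29: ⌈(30·431+48)/531⌉ − ⌈(29·431+48)/531⌉ = ⌈12978/531⌉ − ⌈12547/531⌉ = 25 − 24 = 1
n=30: ⌈(31·431+48)/531⌉ − ⌈(30·431+48)/531⌉ = ⌈13409/531⌉ − ⌈12978/531⌉ = 26 − 25 = 1
n=31: ⌈(32·431+48)/531⌉ − ⌈(31·431+48)/531⌉ = ⌈13840/531⌉ − ⌈13409/531⌉ = 27 − 26 = 1
n=32: ⌈(33·431+48)/531⌉ − ⌈(32·431+48)/531⌉ = ⌈14271/531⌉ − ⌈13840/531⌉ = 27 − 27 = 0
n=33: ⌈(34·431+48)/531⌉ − ⌈(33·431+48)/531⌉ = ⌈14702/531⌉ − ⌈14271/531⌉ = 28 − 27 = 1
n=34: ⌈(35·431+48)/531⌉ − ⌈(34·431+48)/531⌉ = ⌈15133/531⌉ − ⌈14702/531⌉ = 29 − 28 = 1
n=35: ⌈(36·431+48)/531⌉ − ⌈(35·431+48)/531⌉ = ⌈15564/531⌉ − ⌈15133/531⌉ = 30 − 29 = 1
n=36: ⌈(37·431+48)/531⌉ − ⌈(36·431+48)/531⌉ = ⌈15995/531⌉ − ⌈15564/531⌉ = 31 − 30 = 1
n=37: ⌈(38·431+48)/531⌉ − ⌈(37·431+48)/531⌉ = ⌈16426/531⌉ − ⌈15995/531⌉ = 31 − 31 = 0
n=38: ⌈(39·431+48)/531⌉ − ⌈(38·431+48)/531⌉ = ⌈16857/531⌉ − ⌈16426/531⌉ = 32 − 31 = 1
n=39: ⌈(40·431+48)/531⌉ − ⌈(39·431+48)/531⌉ = ⌈17288/531⌉ − ⌈16857/531⌉ = 33 − 32 = 1
n=40: ⌈(41·431+48)/531⌉ − ⌈(40·431+48)/531⌉ = ⌈17719/531⌉ − ⌈17288/531⌉ = 34 − 33 = 1
n=41: ⌈(42·431+48)/531⌉ − ⌈(41·431+48)/531⌉ = ⌈18150/531⌉ − ⌈17719/531⌉ = 35 − 34 = 1
n=42: ⌈(43·431+48)/531⌉ − ⌈(42·431+48)/531⌉ = ⌈18581/531⌉ − ⌈18150/531⌉ = 35 − 35 = 0
n=43: ⌈(44·431+48)/531⌉ − ⌈(43·431+48)/531⌉ = ⌈19012/531⌉ − ⌈18581/531⌉ = 36 − 35 = 1
n=44: ⌈(45·431+48)/531⌉ − ⌈(44·431+48)/531⌉ = ⌈19443/531⌉ − ⌈19012/531⌉ = 37 − 36 = 1
n=45: ⌈(46·431+48)/531⌉ − ⌈(45·431+48)/531⌉ = ⌈19874/531⌉ − ⌈19443/531⌉ = 38 − 37 = 1
n=46: ⌈(47·431+48)/531⌉ − ⌈(46·431+48)/531⌉ = ⌈20305/531⌉ − ⌈19874/531⌉ = 39 − 38 = 1
n=47: ⌈(48·431+48)/531⌉ − ⌈(47·431+48)/531⌉ = ⌈20736/531⌉ − ⌈20305/531⌉ = 40 − 39 = 1

011110111110111101111011111011110111101111011111


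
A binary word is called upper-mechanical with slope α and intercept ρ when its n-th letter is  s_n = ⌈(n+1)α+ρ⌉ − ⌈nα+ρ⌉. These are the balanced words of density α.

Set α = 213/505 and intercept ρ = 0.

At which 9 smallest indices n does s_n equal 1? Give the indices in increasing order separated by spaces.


n=0: ⌈213/505⌉−⌈0/505⌉ = 1−0 = 1  ← one
n=1: ⌈426/505⌉−⌈213/505⌉ = 1−1 = 0
n=2: ⌈639/505⌉−⌈426/505⌉ = 2−1 = 1  ← one
n=3: ⌈852/505⌉−⌈639/505⌉ = 2−2 = 0
n=4: ⌈1065/505⌉−⌈852/505⌉ = 3−2 = 1  ← one
n=5: ⌈1278/505⌉−⌈1065/505⌉ = 3−3 = 0
n=6: ⌈1491/505⌉−⌈1278/505⌉ = 3−3 = 0
n=7: ⌈1704/505⌉−⌈1491/505⌉ = 4−3 = 1  ← one
n=8: ⌈1917/505⌉−⌈1704/505⌉ = 4−4 = 0
n=9: ⌈2130/505⌉−⌈1917/505⌉ = 5−4 = 1  ← one
n=10: ⌈2343/505⌉−⌈2130/505⌉ = 5−5 = 0
n=11: ⌈2556/505⌉−⌈2343/505⌉ = 6−5 = 1  ← one
n=12: ⌈2769/505⌉−⌈2556/505⌉ = 6−6 = 0
n=13: ⌈2982/505⌉−⌈2769/505⌉ = 6−6 = 0
n=14: ⌈3195/505⌉−⌈2982/505⌉ = 7−6 = 1  ← one
n=15: ⌈3408/505⌉−⌈3195/505⌉ = 7−7 = 0
n=16: ⌈3621/505⌉−⌈3408/505⌉ = 8−7 = 1  ← one
n=17: ⌈3834/505⌉−⌈3621/505⌉ = 8−8 = 0
n=18: ⌈4047/505⌉−⌈3834/505⌉ = 9−8 = 1  ← one
positions of the first 9 ones: 0 2 4 7 9 11 14 16 18

0 2 4 7 9 11 14 16 18


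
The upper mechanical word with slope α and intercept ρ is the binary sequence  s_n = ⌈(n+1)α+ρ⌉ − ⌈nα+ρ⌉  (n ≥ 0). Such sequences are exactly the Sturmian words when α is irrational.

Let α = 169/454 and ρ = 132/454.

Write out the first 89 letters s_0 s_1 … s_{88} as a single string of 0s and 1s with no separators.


01001001010010010010100100101001001010010010100100101001001001010010010100100101001001010

n=0: ⌈(1·169+132)/454⌉ − ⌈(0·169+132)/454⌉ = ⌈301/454⌉ − ⌈132/454⌉ = 1 − 1 = 0
n=1: ⌈(2·169+132)/454⌉ − ⌈(1·169+132)/454⌉ = ⌈470/454⌉ − ⌈301/454⌉ = 2 − 1 = 1
n=2: ⌈(3·169+132)/454⌉ − ⌈(2·169+132)/454⌉ = ⌈639/454⌉ − ⌈470/454⌉ = 2 − 2 = 0
n=3: ⌈(4·169+132)/454⌉ − ⌈(3·169+132)/454⌉ = ⌈808/454⌉ − ⌈639/454⌉ = 2 − 2 = 0
n=4: ⌈(5·169+132)/454⌉ − ⌈(4·169+132)/454⌉ = ⌈977/454⌉ − ⌈808/454⌉ = 3 − 2 = 1
n=5: ⌈(6·169+132)/454⌉ − ⌈(5·169+132)/454⌉ = ⌈1146/454⌉ − ⌈977/454⌉ = 3 − 3 = 0
n=6: ⌈(7·169+132)/454⌉ − ⌈(6·169+132)/454⌉ = ⌈1315/454⌉ − ⌈1146/454⌉ = 3 − 3 = 0
n=7: ⌈(8·169+132)/454⌉ − ⌈(7·169+132)/454⌉ = ⌈1484/454⌉ − ⌈1315/454⌉ = 4 − 3 = 1
n=8: ⌈(9·169+132)/454⌉ − ⌈(8·169+132)/454⌉ = ⌈1653/454⌉ − ⌈1484/454⌉ = 4 − 4 = 0
n=9: ⌈(10·169+132)/454⌉ − ⌈(9·169+132)/454⌉ = ⌈1822/454⌉ − ⌈1653/454⌉ = 5 − 4 = 1
n=10: ⌈(11·169+132)/454⌉ − ⌈(10·169+132)/454⌉ = ⌈1991/454⌉ − ⌈1822/454⌉ = 5 − 5 = 0
n=11: ⌈(12·169+132)/454⌉ − ⌈(11·169+132)/454⌉ = ⌈2160/454⌉ − ⌈1991/454⌉ = 5 − 5 = 0
n=12: ⌈(13·169+132)/454⌉ − ⌈(12·169+132)/454⌉ = ⌈2329/454⌉ − ⌈2160/454⌉ = 6 − 5 = 1
n=13: ⌈(14·169+132)/454⌉ − ⌈(13·169+132)/454⌉ = ⌈2498/454⌉ − ⌈2329/454⌉ = 6 − 6 = 0
n=14: ⌈(15·169+132)/454⌉ − ⌈(14·169+132)/454⌉ = ⌈2667/454⌉ − ⌈2498/454⌉ = 6 − 6 = 0
n=15: ⌈(16·169+132)/454⌉ − ⌈(15·169+132)/454⌉ = ⌈2836/454⌉ − ⌈2667/454⌉ = 7 − 6 = 1
n=16: ⌈(17·169+132)/454⌉ − ⌈(16·169+132)/454⌉ = ⌈3005/454⌉ − ⌈2836/454⌉ = 7 − 7 = 0
n=17: ⌈(18·169+132)/454⌉ − ⌈(17·169+132)/454⌉ = ⌈3174/454⌉ − ⌈3005/454⌉ = 7 − 7 = 0
n=18: ⌈(19·169+132)/454⌉ − ⌈(18·169+132)/454⌉ = ⌈3343/454⌉ − ⌈3174/454⌉ = 8 − 7 = 1
n=19: ⌈(20·169+132)/454⌉ − ⌈(19·169+132)/454⌉ = ⌈3512/454⌉ − ⌈3343/454⌉ = 8 − 8 = 0
n=20: ⌈(21·169+132)/454⌉ − ⌈(20·169+132)/454⌉ = ⌈3681/454⌉ − ⌈3512/454⌉ = 9 − 8 = 1
n=21: ⌈(22·169+132)/454⌉ − ⌈(21·169+132)/454⌉ = ⌈3850/454⌉ − ⌈3681/454⌉ = 9 − 9 = 0
n=22: ⌈(23·169+132)/454⌉ − ⌈(22·169+132)/454⌉ = ⌈4019/454⌉ − ⌈3850/454⌉ = 9 − 9 = 0
n=23: ⌈(24·169+132)/454⌉ − ⌈(23·169+132)/454⌉ = ⌈4188/454⌉ − ⌈4019/454⌉ = 10 − 9 = 1
n=24: ⌈(25·169+132)/454⌉ − ⌈(24·169+132)/454⌉ = ⌈4357/454⌉ − ⌈4188/454⌉ = 10 − 10 = 0
n=25: ⌈(26·169+132)/454⌉ − ⌈(25·169+132)/454⌉ = ⌈4526/454⌉ − ⌈4357/454⌉ = 10 − 10 = 0
n=26: ⌈(27·169+132)/454⌉ − ⌈(26·169+132)/454⌉ = ⌈4695/454⌉ − ⌈4526/454⌉ = 11 − 10 = 1
n=27: ⌈(28·169+132)/454⌉ − ⌈(27·169+132)/454⌉ = ⌈4864/454⌉ − ⌈4695/454⌉ = 11 − 11 = 0
n=28: ⌈(29·169+132)/454⌉ − ⌈(28·169+132)/454⌉ = ⌈5033/454⌉ − ⌈4864/454⌉ = 12 − 11 = 1
n=29: ⌈(30·169+132)/454⌉ − ⌈(29·169+132)/454⌉ = ⌈5202/454⌉ − ⌈5033/454⌉ = 12 − 12 = 0
n=30: ⌈(31·169+132)/454⌉ − ⌈(30·169+132)/454⌉ = ⌈5371/454⌉ − ⌈5202/454⌉ = 12 − 12 = 0
n=31: ⌈(32·169+132)/454⌉ − ⌈(31·169+132)/454⌉ = ⌈5540/454⌉ − ⌈5371/454⌉ = 13 − 12 = 1
n=32: ⌈(33·169+132)/454⌉ − ⌈(32·169+132)/454⌉ = ⌈5709/454⌉ − ⌈5540/454⌉ = 13 − 13 = 0
n=33: ⌈(34·169+132)/454⌉ − ⌈(33·169+132)/454⌉ = ⌈5878/454⌉ − ⌈5709/454⌉ = 13 − 13 = 0
n=34: ⌈(35·169+132)/454⌉ − ⌈(34·169+132)/454⌉ = ⌈6047/454⌉ − ⌈5878/454⌉ = 14 − 13 = 1
n=35: ⌈(36·169+132)/454⌉ − ⌈(35·169+132)/454⌉ = ⌈6216/454⌉ − ⌈6047/454⌉ = 14 − 14 = 0
n=36: ⌈(37·169+132)/454⌉ − ⌈(36·169+132)/454⌉ = ⌈6385/454⌉ − ⌈6216/454⌉ = 15 − 14 = 1
n=37: ⌈(38·169+132)/454⌉ − ⌈(37·169+132)/454⌉ = ⌈6554/454⌉ − ⌈6385/454⌉ = 15 − 15 = 0
n=38: ⌈(39·169+132)/454⌉ − ⌈(38·169+132)/454⌉ = ⌈6723/454⌉ − ⌈6554/454⌉ = 15 − 15 = 0
n=39: ⌈(40·169+132)/454⌉ − ⌈(39·169+132)/454⌉ = ⌈6892/454⌉ − ⌈6723/454⌉ = 16 − 15 = 1
n=40: ⌈(41·169+132)/454⌉ − ⌈(40·169+132)/454⌉ = ⌈7061/454⌉ − ⌈6892/454⌉ = 16 − 16 = 0
n=41: ⌈(42·169+132)/454⌉ − ⌈(41·169+132)/454⌉ = ⌈7230/454⌉ − ⌈7061/454⌉ = 16 − 16 = 0
n=42: ⌈(43·169+132)/454⌉ − ⌈(42·169+132)/454⌉ = ⌈7399/454⌉ − ⌈7230/454⌉ = 17 − 16 = 1
n=43: ⌈(44·169+132)/454⌉ − ⌈(43·169+132)/454⌉ = ⌈7568/454⌉ − ⌈7399/454⌉ = 17 − 17 = 0
n=44: ⌈(45·169+132)/454⌉ − ⌈(44·169+132)/454⌉ = ⌈7737/454⌉ − ⌈7568/454⌉ = 18 − 17 = 1
n=45: ⌈(46·169+132)/454⌉ − ⌈(45·169+132)/454⌉ = ⌈7906/454⌉ − ⌈7737/454⌉ = 18 − 18 = 0
n=46: ⌈(47·169+132)/454⌉ − ⌈(46·169+132)/454⌉ = ⌈8075/454⌉ − ⌈7906/454⌉ = 18 − 18 = 0
n=47: ⌈(48·169+132)/454⌉ − ⌈(47·169+132)/454⌉ = ⌈8244/454⌉ − ⌈8075/454⌉ = 19 − 18 = 1
n=48: ⌈(49·169+132)/454⌉ − ⌈(48·169+132)/454⌉ = ⌈8413/454⌉ − ⌈8244/454⌉ = 19 − 19 = 0
n=49: ⌈(50·169+132)/454⌉ − ⌈(49·169+132)/454⌉ = ⌈8582/454⌉ − ⌈8413/454⌉ = 19 − 19 = 0
n=50: ⌈(51·169+132)/454⌉ − ⌈(50·169+132)/454⌉ = ⌈8751/454⌉ − ⌈8582/454⌉ = 20 − 19 = 1
n=51: ⌈(52·169+132)/454⌉ − ⌈(51·169+132)/454⌉ = ⌈8920/454⌉ − ⌈8751/454⌉ = 20 − 20 = 0
n=52: ⌈(53·169+132)/454⌉ − ⌈(52·169+132)/454⌉ = ⌈9089/454⌉ − ⌈8920/454⌉ = 21 − 20 = 1
n=53: ⌈(54·169+132)/454⌉ − ⌈(53·169+132)/454⌉ = ⌈9258/454⌉ − ⌈9089/454⌉ = 21 − 21 = 0
n=54: ⌈(55·169+132)/454⌉ − ⌈(54·169+132)/454⌉ = ⌈9427/454⌉ − ⌈9258/454⌉ = 21 − 21 = 0
n=55: ⌈(56·169+132)/454⌉ − ⌈(55·169+132)/454⌉ = ⌈9596/454⌉ − ⌈9427/454⌉ = 22 − 21 = 1
n=56: ⌈(57·169+132)/454⌉ − ⌈(56·169+132)/454⌉ = ⌈9765/454⌉ − ⌈9596/454⌉ = 22 − 22 = 0
n=57: ⌈(58·169+132)/454⌉ − ⌈(57·169+132)/454⌉ = ⌈9934/454⌉ − ⌈9765/454⌉ = 22 − 22 = 0
n=58: ⌈(59·169+132)/454⌉ − ⌈(58·169+132)/454⌉ = ⌈10103/454⌉ − ⌈9934/454⌉ = 23 − 22 = 1
n=59: ⌈(60·169+132)/454⌉ − ⌈(59·169+132)/454⌉ = ⌈10272/454⌉ − ⌈10103/454⌉ = 23 − 23 = 0
n=60: ⌈(61·169+132)/454⌉ − ⌈(60·169+132)/454⌉ = ⌈10441/454⌉ − ⌈10272/454⌉ = 23 − 23 = 0
n=61: ⌈(62·169+132)/454⌉ − ⌈(61·169+132)/454⌉ = ⌈10610/454⌉ − ⌈10441/454⌉ = 24 − 23 = 1
n=62: ⌈(63·169+132)/454⌉ − ⌈(62·169+132)/454⌉ = ⌈10779/454⌉ − ⌈10610/454⌉ = 24 − 24 = 0
n=63: ⌈(64·169+132)/454⌉ − ⌈(63·169+132)/454⌉ = ⌈10948/454⌉ − ⌈10779/454⌉ = 25 − 24 = 1
n=64: ⌈(65·169+132)/454⌉ − ⌈(64·169+132)/454⌉ = ⌈11117/454⌉ − ⌈10948/454⌉ = 25 − 25 = 0
n=65: ⌈(66·169+132)/454⌉ − ⌈(65·169+132)/454⌉ = ⌈11286/454⌉ − ⌈11117/454⌉ = 25 − 25 = 0
n=66: ⌈(67·169+132)/454⌉ − ⌈(66·169+132)/454⌉ = ⌈11455/454⌉ − ⌈11286/454⌉ = 26 − 25 = 1
n=67: ⌈(68·169+132)/454⌉ − ⌈(67·169+132)/454⌉ = ⌈11624/454⌉ − ⌈11455/454⌉ = 26 − 26 = 0
n=68: ⌈(69·169+132)/454⌉ − ⌈(68·169+132)/454⌉ = ⌈11793/454⌉ − ⌈11624/454⌉ = 26 − 26 = 0
n=69: ⌈(70·169+132)/454⌉ − ⌈(69·169+132)/454⌉ = ⌈11962/454⌉ − ⌈11793/454⌉ = 27 − 26 = 1
n=70: ⌈(71·169+132)/454⌉ − ⌈(70·169+132)/454⌉ = ⌈12131/454⌉ − ⌈11962/454⌉ = 27 − 27 = 0
n=71: ⌈(72·169+132)/454⌉ − ⌈(71·169+132)/454⌉ = ⌈12300/454⌉ − ⌈12131/454⌉ = 28 − 27 = 1
n=72: ⌈(73·169+132)/454⌉ − ⌈(72·169+132)/454⌉ = ⌈12469/454⌉ − ⌈12300/454⌉ = 28 − 28 = 0
n=73: ⌈(74·169+132)/454⌉ − ⌈(73·169+132)/454⌉ = ⌈12638/454⌉ − ⌈12469/454⌉ = 28 − 28 = 0
n=74: ⌈(75·169+132)/454⌉ − ⌈(74·169+132)/454⌉ = ⌈12807/454⌉ − ⌈12638/454⌉ = 29 − 28 = 1
n=75: ⌈(76·169+132)/454⌉ − ⌈(75·169+132)/454⌉ = ⌈12976/454⌉ − ⌈12807/454⌉ = 29 − 29 = 0
n=76: ⌈(77·169+132)/454⌉ − ⌈(76·169+132)/454⌉ = ⌈13145/454⌉ − ⌈12976/454⌉ = 29 − 29 = 0
n=77: ⌈(78·169+132)/454⌉ − ⌈(77·169+132)/454⌉ = ⌈13314/454⌉ − ⌈13145/454⌉ = 30 − 29 = 1
n=78: ⌈(79·169+132)/454⌉ − ⌈(78·169+132)/454⌉ = ⌈13483/454⌉ − ⌈13314/454⌉ = 30 − 30 = 0
n=79: ⌈(80·169+132)/454⌉ − ⌈(79·169+132)/454⌉ = ⌈13652/454⌉ − ⌈13483/454⌉ = 31 − 30 = 1
n=80: ⌈(81·169+132)/454⌉ − ⌈(80·169+132)/454⌉ = ⌈13821/454⌉ − ⌈13652/454⌉ = 31 − 31 = 0
n=81: ⌈(82·169+132)/454⌉ − ⌈(81·169+132)/454⌉ = ⌈13990/454⌉ − ⌈13821/454⌉ = 31 − 31 = 0
n=82: ⌈(83·169+132)/454⌉ − ⌈(82·169+132)/454⌉ = ⌈14159/454⌉ − ⌈13990/454⌉ = 32 − 31 = 1
n=83: ⌈(84·169+132)/454⌉ − ⌈(83·169+132)/454⌉ = ⌈14328/454⌉ − ⌈14159/454⌉ = 32 − 32 = 0
n=84: ⌈(85·169+132)/454⌉ − ⌈(84·169+132)/454⌉ = ⌈14497/454⌉ − ⌈14328/454⌉ = 32 − 32 = 0
n=85: ⌈(86·169+132)/454⌉ − ⌈(85·169+132)/454⌉ = ⌈14666/454⌉ − ⌈14497/454⌉ = 33 − 32 = 1
n=86: ⌈(87·169+132)/454⌉ − ⌈(86·169+132)/454⌉ = ⌈14835/454⌉ − ⌈14666/454⌉ = 33 − 33 = 0
n=87: ⌈(88·169+132)/454⌉ − ⌈(87·169+132)/454⌉ = ⌈15004/454⌉ − ⌈14835/454⌉ = 34 − 33 = 1
n=88: ⌈(89·169+132)/454⌉ − ⌈(88·169+132)/454⌉ = ⌈15173/454⌉ − ⌈15004/454⌉ = 34 − 34 = 0


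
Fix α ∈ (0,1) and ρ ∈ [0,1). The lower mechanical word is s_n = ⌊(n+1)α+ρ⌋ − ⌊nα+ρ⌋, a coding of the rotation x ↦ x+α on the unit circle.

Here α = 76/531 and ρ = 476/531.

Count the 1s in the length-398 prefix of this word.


#1s = Σ_{n=0}^{397} s_n = Σ_{n=0}^{397} (⌊(n+1)α+ρ⌋ − ⌊nα+ρ⌋)
the sum telescopes: every ⌊nα+ρ⌋ with 0 < n < 398 appears once with + and once with −, leaving ⌊398α+ρ⌋ − ⌊0·α+ρ⌋
398α + ρ = (398·76 + 476) / 531 = 30724/531
ρ = 476/531
⌊30724/531⌋ = 57,  ⌊476/531⌋ = 0
#1s = 57 − 0 = 57

57


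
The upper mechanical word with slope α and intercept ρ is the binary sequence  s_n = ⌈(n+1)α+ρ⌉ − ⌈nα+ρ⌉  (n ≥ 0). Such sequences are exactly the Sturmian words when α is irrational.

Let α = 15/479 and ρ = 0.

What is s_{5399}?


(n+1)α + ρ = (5400·15) / 479 = 81000/479
nα + ρ     = (5399·15) / 479 = 80985/479
⌈81000/479⌉ = 170,  ⌈80985/479⌉ = 170
s_{5399} = 170 − 170 = 0

0


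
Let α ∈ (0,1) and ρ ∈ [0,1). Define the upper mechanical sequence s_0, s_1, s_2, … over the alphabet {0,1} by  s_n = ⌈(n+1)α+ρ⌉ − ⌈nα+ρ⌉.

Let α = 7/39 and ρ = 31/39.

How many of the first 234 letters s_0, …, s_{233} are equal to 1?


42

#1s = Σ_{n=0}^{233} s_n = Σ_{n=0}^{233} (⌈(n+1)α+ρ⌉ − ⌈nα+ρ⌉)
the sum telescopes: every ⌈nα+ρ⌉ with 0 < n < 234 appears once with + and once with −, leaving ⌈234α+ρ⌉ − ⌈0·α+ρ⌉
234α + ρ = (234·7 + 31) / 39 = 1669/39
ρ = 31/39
⌈1669/39⌉ = 43,  ⌈31/39⌉ = 1
#1s = 43 − 1 = 42


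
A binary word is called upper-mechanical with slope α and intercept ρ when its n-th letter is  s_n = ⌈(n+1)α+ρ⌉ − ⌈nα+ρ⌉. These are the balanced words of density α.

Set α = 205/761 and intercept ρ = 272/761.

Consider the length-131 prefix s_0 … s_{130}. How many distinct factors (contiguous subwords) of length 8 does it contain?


t_n = ⌈(n·205+272)/761⌉ for n = 0 … 131:
  n=0…9: ⌈272/761⌉=1 ⌈477/761⌉=1 ⌈682/761⌉=1 ⌈887/761⌉=2 ⌈1092/761⌉=2 ⌈1297/761⌉=2 ⌈1502/761⌉=2 ⌈1707/761⌉=3 ⌈1912/761⌉=3 ⌈2117/761⌉=3
  n=10…19: ⌈2322/761⌉=4 ⌈2527/761⌉=4 ⌈2732/761⌉=4 ⌈2937/761⌉=4 ⌈3142/761⌉=5 ⌈3347/761⌉=5 ⌈3552/761⌉=5 ⌈3757/761⌉=5 ⌈3962/761⌉=6 ⌈4167/761⌉=6
  n=20…29: ⌈4372/761⌉=6 ⌈4577/761⌉=7 ⌈4782/761⌉=7 ⌈4987/761⌉=7 ⌈5192/761⌉=7 ⌈5397/761⌉=8 ⌈5602/761⌉=8 ⌈5807/761⌉=8 ⌈6012/761⌉=8 ⌈6217/761⌉=9
  n=30…39: ⌈6422/761⌉=9 ⌈6627/761⌉=9 ⌈6832/761⌉=9 ⌈7037/761⌉=10 ⌈7242/761⌉=10 ⌈7447/761⌉=10 ⌈7652/761⌉=11 ⌈7857/761⌉=11 ⌈8062/761⌉=11 ⌈8267/761⌉=11
  n=40…49: ⌈8472/761⌉=12 ⌈8677/761⌉=12 ⌈8882/761⌉=12 ⌈9087/761⌉=12 ⌈9292/761⌉=13 ⌈9497/761⌉=13 ⌈9702/761⌉=13 ⌈9907/761⌉=14 ⌈10112/761⌉=14 ⌈10317/761⌉=14
  n=50…59: ⌈10522/761⌉=14 ⌈10727/761⌉=15 ⌈10932/761⌉=15 ⌈11137/761⌉=15 ⌈11342/761⌉=15 ⌈11547/761⌉=16 ⌈11752/761⌉=16 ⌈11957/761⌉=16 ⌈12162/761⌉=16 ⌈12367/761⌉=17
  n=60…69: ⌈12572/761⌉=17 ⌈12777/761⌉=17 ⌈12982/761⌉=18 ⌈13187/761⌉=18 ⌈13392/761⌉=18 ⌈13597/761⌉=18 ⌈13802/761⌉=19 ⌈14007/761⌉=19 ⌈14212/761⌉=19 ⌈14417/761⌉=19
  n=70…79: ⌈14622/761⌉=20 ⌈14827/761⌉=20 ⌈15032/761⌉=20 ⌈15237/761⌉=21 ⌈15442/761⌉=21 ⌈15647/761⌉=21 ⌈15852/761⌉=21 ⌈16057/761⌉=22 ⌈16262/761⌉=22 ⌈16467/761⌉=22
  n=80…89: ⌈16672/761⌉=22 ⌈16877/761⌉=23 ⌈17082/761⌉=23 ⌈17287/761⌉=23 ⌈17492/761⌉=23 ⌈17697/761⌉=24 ⌈17902/761⌉=24 ⌈18107/761⌉=24 ⌈18312/761⌉=25 ⌈18517/761⌉=25
  n=90…99: ⌈18722/761⌉=25 ⌈18927/761⌉=25 ⌈19132/761⌉=26 ⌈19337/761⌉=26 ⌈19542/761⌉=26 ⌈19747/761⌉=26 ⌈19952/761⌉=27 ⌈20157/761⌉=27 ⌈20362/761⌉=27 ⌈20567/761⌉=28
  n=100…109: ⌈20772/761⌉=28 ⌈20977/761⌉=28 ⌈21182/761⌉=28 ⌈21387/761⌉=29 ⌈21592/761⌉=29 ⌈21797/761⌉=29 ⌈22002/761⌉=29 ⌈22207/761⌉=30 ⌈22412/761⌉=30 ⌈22617/761⌉=30
  n=110…119: ⌈22822/761⌉=30 ⌈23027/761⌉=31 ⌈23232/761⌉=31 ⌈23437/761⌉=31 ⌈23642/761⌉=32 ⌈23847/761⌉=32 ⌈24052/761⌉=32 ⌈24257/761⌉=32 ⌈24462/761⌉=33 ⌈24667/761⌉=33
  n=120…129: ⌈24872/761⌉=33 ⌈25077/761⌉=33 ⌈25282/761⌉=34 ⌈25487/761⌉=34 ⌈25692/761⌉=34 ⌈25897/761⌉=35 ⌈26102/761⌉=35 ⌈26307/761⌉=35 ⌈26512/761⌉=35 ⌈26717/761⌉=36
  n=130…131: ⌈26922/761⌉=36 ⌈27127/761⌉=36
s_n = t_(n+1) − t_n for n = 0 … 130 gives
prefix = 00100010010001000100100010001000100100010001001000100010001001000100010010001000100010010001000100100010001000100100010001001000100
slide a length-8 window over [0..7] … [123..130] (124 windows); first occurrence of each distinct factor:
  [  0..  7] 00100010
  [  1..  8] 01000100
  [  2..  9] 10001001
  [  3.. 10] 00010010
  [  4.. 11] 00100100
  [  5.. 12] 01001000
  [  6.. 13] 10010001
  [  9.. 16] 10001000
  [ 10.. 17] 00010001
  (the other 115 windows repeat one of these)
distinct factors: {00010001, 00010010, 00100010, 00100100, 01000100, 01001000, 10001000, 10001001, 10010001}
count = 9  (Sturmian bound for length 8 is 9)

9


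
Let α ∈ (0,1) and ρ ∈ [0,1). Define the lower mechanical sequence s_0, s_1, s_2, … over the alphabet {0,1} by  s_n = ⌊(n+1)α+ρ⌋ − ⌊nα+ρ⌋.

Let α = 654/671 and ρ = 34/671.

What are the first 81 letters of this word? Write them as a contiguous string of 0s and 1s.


n=0: ⌊(1·654+34)/671⌋ − ⌊(0·654+34)/671⌋ = ⌊688/671⌋ − ⌊34/671⌋ = 1 − 0 = 1
n=1: ⌊(2·654+34)/671⌋ − ⌊(1·654+34)/671⌋ = ⌊1342/671⌋ − ⌊688/671⌋ = 2 − 1 = 1
n=2: ⌊(3·654+34)/671⌋ − ⌊(2·654+34)/671⌋ = ⌊1996/671⌋ − ⌊1342/671⌋ = 2 − 2 = 0
n=3: ⌊(4·654+34)/671⌋ − ⌊(3·654+34)/671⌋ = ⌊2650/671⌋ − ⌊1996/671⌋ = 3 − 2 = 1
n=4: ⌊(5·654+34)/671⌋ − ⌊(4·654+34)/671⌋ = ⌊3304/671⌋ − ⌊2650/671⌋ = 4 − 3 = 1
n=5: ⌊(6·654+34)/671⌋ − ⌊(5·654+34)/671⌋ = ⌊3958/671⌋ − ⌊3304/671⌋ = 5 − 4 = 1
n=6: ⌊(7·654+34)/671⌋ − ⌊(6·654+34)/671⌋ = ⌊4612/671⌋ − ⌊3958/671⌋ = 6 − 5 = 1
n=7: ⌊(8·654+34)/671⌋ − ⌊(7·654+34)/671⌋ = ⌊5266/671⌋ − ⌊4612/671⌋ = 7 − 6 = 1
n=8: ⌊(9·654+34)/671⌋ − ⌊(8·654+34)/671⌋ = ⌊5920/671⌋ − ⌊5266/671⌋ = 8 − 7 = 1
n=9: ⌊(10·654+34)/671⌋ − ⌊(9·654+34)/671⌋ = ⌊6574/671⌋ − ⌊5920/671⌋ = 9 − 8 = 1
n=10: ⌊(11·654+34)/671⌋ − ⌊(10·654+34)/671⌋ = ⌊7228/671⌋ − ⌊6574/671⌋ = 10 − 9 = 1
n=11: ⌊(12·654+34)/671⌋ − ⌊(11·654+34)/671⌋ = ⌊7882/671⌋ − ⌊7228/671⌋ = 11 − 10 = 1
n=12: ⌊(13·654+34)/671⌋ − ⌊(12·654+34)/671⌋ = ⌊8536/671⌋ − ⌊7882/671⌋ = 12 − 11 = 1
n=13: ⌊(14·654+34)/671⌋ − ⌊(13·654+34)/671⌋ = ⌊9190/671⌋ − ⌊8536/671⌋ = 13 − 12 = 1
n=14: ⌊(15·654+34)/671⌋ − ⌊(14·654+34)/671⌋ = ⌊9844/671⌋ − ⌊9190/671⌋ = 14 − 13 = 1
n=15: ⌊(16·654+34)/671⌋ − ⌊(15·654+34)/671⌋ = ⌊10498/671⌋ − ⌊9844/671⌋ = 15 − 14 = 1
n=16: ⌊(17·654+34)/671⌋ − ⌊(16·654+34)/671⌋ = ⌊11152/671⌋ − ⌊10498/671⌋ = 16 − 15 = 1
n=17: ⌊(18·654+34)/671⌋ − ⌊(17·654+34)/671⌋ = ⌊11806/671⌋ − ⌊11152/671⌋ = 17 − 16 = 1
n=18: ⌊(19·654+34)/671⌋ − ⌊(18·654+34)/671⌋ = ⌊12460/671⌋ − ⌊11806/671⌋ = 18 − 17 = 1
n=19: ⌊(20·654+34)/671⌋ − ⌊(19·654+34)/671⌋ = ⌊13114/671⌋ − ⌊12460/671⌋ = 19 − 18 = 1
n=20: ⌊(21·654+34)/671⌋ − ⌊(20·654+34)/671⌋ = ⌊13768/671⌋ − ⌊13114/671⌋ = 20 − 19 = 1
n=21: ⌊(22·654+34)/671⌋ − ⌊(21·654+34)/671⌋ = ⌊14422/671⌋ − ⌊13768/671⌋ = 21 − 20 = 1
n=22: ⌊(23·654+34)/671⌋ − ⌊(22·654+34)/671⌋ = ⌊15076/671⌋ − ⌊14422/671⌋ = 22 − 21 = 1
n=23: ⌊(24·654+34)/671⌋ − ⌊(23·654+34)/671⌋ = ⌊15730/671⌋ − ⌊15076/671⌋ = 23 − 22 = 1
n=24: ⌊(25·654+34)/671⌋ − ⌊(24·654+34)/671⌋ = ⌊16384/671⌋ − ⌊15730/671⌋ = 24 − 23 = 1
n=25: ⌊(26·654+34)/671⌋ − ⌊(25·654+34)/671⌋ = ⌊17038/671⌋ − ⌊16384/671⌋ = 25 − 24 = 1
n=26: ⌊(27·654+34)/671⌋ − ⌊(26·654+34)/671⌋ = ⌊17692/671⌋ − ⌊17038/671⌋ = 26 − 25 = 1
n=27: ⌊(28·654+34)/671⌋ − ⌊(27·654+34)/671⌋ = ⌊18346/671⌋ − ⌊17692/671⌋ = 27 − 26 = 1
n=28: ⌊(29·654+34)/671⌋ − ⌊(28·654+34)/671⌋ = ⌊19000/671⌋ − ⌊18346/671⌋ = 28 − 27 = 1
n=29: ⌊(30·654+34)/671⌋ − ⌊(29·654+34)/671⌋ = ⌊19654/671⌋ − ⌊19000/671⌋ = 29 − 28 = 1
n=30: ⌊(31·654+34)/671⌋ − ⌊(30·654+34)/671⌋ = ⌊20308/671⌋ − ⌊19654/671⌋ = 30 − 29 = 1
n=31: ⌊(32·654+34)/671⌋ − ⌊(31·654+34)/671⌋ = ⌊20962/671⌋ − ⌊20308/671⌋ = 31 − 30 = 1
n=32: ⌊(33·654+34)/671⌋ − ⌊(32·654+34)/671⌋ = ⌊21616/671⌋ − ⌊20962/671⌋ = 32 − 31 = 1
n=33: ⌊(34·654+34)/671⌋ − ⌊(33·654+34)/671⌋ = ⌊22270/671⌋ − ⌊21616/671⌋ = 33 − 32 = 1
n=34: ⌊(35·654+34)/671⌋ − ⌊(34·654+34)/671⌋ = ⌊22924/671⌋ − ⌊22270/671⌋ = 34 − 33 = 1
n=35: ⌊(36·654+34)/671⌋ − ⌊(35·654+34)/671⌋ = ⌊23578/671⌋ − ⌊22924/671⌋ = 35 − 34 = 1
n=36: ⌊(37·654+34)/671⌋ − ⌊(36·654+34)/671⌋ = ⌊24232/671⌋ − ⌊23578/671⌋ = 36 − 35 = 1
n=37: ⌊(38·654+34)/671⌋ − ⌊(37·654+34)/671⌋ = ⌊24886/671⌋ − ⌊24232/671⌋ = 37 − 36 = 1
n=38: ⌊(39·654+34)/671⌋ − ⌊(38·654+34)/671⌋ = ⌊25540/671⌋ − ⌊24886/671⌋ = 38 − 37 = 1
n=39: ⌊(40·654+34)/671⌋ − ⌊(39·654+34)/671⌋ = ⌊26194/671⌋ − ⌊25540/671⌋ = 39 − 38 = 1
n=40: ⌊(41·654+34)/671⌋ − ⌊(40·654+34)/671⌋ = ⌊26848/671⌋ − ⌊26194/671⌋ = 40 − 39 = 1
n=41: ⌊(42·654+34)/671⌋ − ⌊(41·654+34)/671⌋ = ⌊27502/671⌋ − ⌊26848/671⌋ = 40 − 40 = 0
n=42: ⌊(43·654+34)/671⌋ − ⌊(42·654+34)/671⌋ = ⌊28156/671⌋ − ⌊27502/671⌋ = 41 − 40 = 1
n=43: ⌊(44·654+34)/671⌋ − ⌊(43·654+34)/671⌋ = ⌊28810/671⌋ − ⌊28156/671⌋ = 42 − 41 = 1
n=44: ⌊(45·654+34)/671⌋ − ⌊(44·654+34)/671⌋ = ⌊29464/671⌋ − ⌊28810/671⌋ = 43 − 42 = 1
n=45: ⌊(46·654+34)/671⌋ − ⌊(45·654+34)/671⌋ = ⌊30118/671⌋ − ⌊29464/671⌋ = 44 − 43 = 1
n=46: ⌊(47·654+34)/671⌋ − ⌊(46·654+34)/671⌋ = ⌊30772/671⌋ − ⌊30118/671⌋ = 45 − 44 = 1
n=47: ⌊(48·654+34)/671⌋ − ⌊(47·654+34)/671⌋ = ⌊31426/671⌋ − ⌊30772/671⌋ = 46 − 45 = 1
n=48: ⌊(49·654+34)/671⌋ − ⌊(48·654+34)/671⌋ = ⌊32080/671⌋ − ⌊31426/671⌋ = 47 − 46 = 1
n=49: ⌊(50·654+34)/671⌋ − ⌊(49·654+34)/671⌋ = ⌊32734/671⌋ − ⌊32080/671⌋ = 48 − 47 = 1
n=50: ⌊(51·654+34)/671⌋ − ⌊(50·654+34)/671⌋ = ⌊33388/671⌋ − ⌊32734/671⌋ = 49 − 48 = 1
n=51: ⌊(52·654+34)/671⌋ − ⌊(51·654+34)/671⌋ = ⌊34042/671⌋ − ⌊33388/671⌋ = 50 − 49 = 1
n=52: ⌊(53·654+34)/671⌋ − ⌊(52·654+34)/671⌋ = ⌊34696/671⌋ − ⌊34042/671⌋ = 51 − 50 = 1
n=53: ⌊(54·654+34)/671⌋ − ⌊(53·654+34)/671⌋ = ⌊35350/671⌋ − ⌊34696/671⌋ = 52 − 51 = 1
n=54: ⌊(55·654+34)/671⌋ − ⌊(54·654+34)/671⌋ = ⌊36004/671⌋ − ⌊35350/671⌋ = 53 − 52 = 1
n=55: ⌊(56·654+34)/671⌋ − ⌊(55·654+34)/671⌋ = ⌊36658/671⌋ − ⌊36004/671⌋ = 54 − 53 = 1
n=56: ⌊(57·654+34)/671⌋ − ⌊(56·654+34)/671⌋ = ⌊37312/671⌋ − ⌊36658/671⌋ = 55 − 54 = 1
n=57: ⌊(58·654+34)/671⌋ − ⌊(57·654+34)/671⌋ = ⌊37966/671⌋ − ⌊37312/671⌋ = 56 − 55 = 1
n=58: ⌊(59·654+34)/671⌋ − ⌊(58·654+34)/671⌋ = ⌊38620/671⌋ − ⌊37966/671⌋ = 57 − 56 = 1
n=59: ⌊(60·654+34)/671⌋ − ⌊(59·654+34)/671⌋ = ⌊39274/671⌋ − ⌊38620/671⌋ = 58 − 57 = 1
n=60: ⌊(61·654+34)/671⌋ − ⌊(60·654+34)/671⌋ = ⌊39928/671⌋ − ⌊39274/671⌋ = 59 − 58 = 1
n=61: ⌊(62·654+34)/671⌋ − ⌊(61·654+34)/671⌋ = ⌊40582/671⌋ − ⌊39928/671⌋ = 60 − 59 = 1
n=62: ⌊(63·654+34)/671⌋ − ⌊(62·654+34)/671⌋ = ⌊41236/671⌋ − ⌊40582/671⌋ = 61 − 60 = 1
n=63: ⌊(64·654+34)/671⌋ − ⌊(63·654+34)/671⌋ = ⌊41890/671⌋ − ⌊41236/671⌋ = 62 − 61 = 1
n=64: ⌊(65·654+34)/671⌋ − ⌊(64·654+34)/671⌋ = ⌊42544/671⌋ − ⌊41890/671⌋ = 63 − 62 = 1
n=65: ⌊(66·654+34)/671⌋ − ⌊(65·654+34)/671⌋ = ⌊43198/671⌋ − ⌊42544/671⌋ = 64 − 63 = 1
n=66: ⌊(67·654+34)/671⌋ − ⌊(66·654+34)/671⌋ = ⌊43852/671⌋ − ⌊43198/671⌋ = 65 − 64 = 1
n=67: ⌊(68·654+34)/671⌋ − ⌊(67·654+34)/671⌋ = ⌊44506/671⌋ − ⌊43852/671⌋ = 66 − 65 = 1
n=68: ⌊(69·654+34)/671⌋ − ⌊(68·654+34)/671⌋ = ⌊45160/671⌋ − ⌊44506/671⌋ = 67 − 66 = 1
n=69: ⌊(70·654+34)/671⌋ − ⌊(69·654+34)/671⌋ = ⌊45814/671⌋ − ⌊45160/671⌋ = 68 − 67 = 1
n=70: ⌊(71·654+34)/671⌋ − ⌊(70·654+34)/671⌋ = ⌊46468/671⌋ − ⌊45814/671⌋ = 69 − 68 = 1
n=71: ⌊(72·654+34)/671⌋ − ⌊(71·654+34)/671⌋ = ⌊47122/671⌋ − ⌊46468/671⌋ = 70 − 69 = 1
n=72: ⌊(73·654+34)/671⌋ − ⌊(72·654+34)/671⌋ = ⌊47776/671⌋ − ⌊47122/671⌋ = 71 − 70 = 1
n=73: ⌊(74·654+34)/671⌋ − ⌊(73·654+34)/671⌋ = ⌊48430/671⌋ − ⌊47776/671⌋ = 72 − 71 = 1
n=74: ⌊(75·654+34)/671⌋ − ⌊(74·654+34)/671⌋ = ⌊49084/671⌋ − ⌊48430/671⌋ = 73 − 72 = 1
n=75: ⌊(76·654+34)/671⌋ − ⌊(75·654+34)/671⌋ = ⌊49738/671⌋ − ⌊49084/671⌋ = 74 − 73 = 1
n=76: ⌊(77·654+34)/671⌋ − ⌊(76·654+34)/671⌋ = ⌊50392/671⌋ − ⌊49738/671⌋ = 75 − 74 = 1
n=77: ⌊(78·654+34)/671⌋ − ⌊(77·654+34)/671⌋ = ⌊51046/671⌋ − ⌊50392/671⌋ = 76 − 75 = 1
n=78: ⌊(79·654+34)/671⌋ − ⌊(78·654+34)/671⌋ = ⌊51700/671⌋ − ⌊51046/671⌋ = 77 − 76 = 1
n=79: ⌊(80·654+34)/671⌋ − ⌊(79·654+34)/671⌋ = ⌊52354/671⌋ − ⌊51700/671⌋ = 78 − 77 = 1
n=80: ⌊(81·654+34)/671⌋ − ⌊(80·654+34)/671⌋ = ⌊53008/671⌋ − ⌊52354/671⌋ = 78 − 78 = 0

110111111111111111111111111111111111111110111111111111111111111111111111111111110
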